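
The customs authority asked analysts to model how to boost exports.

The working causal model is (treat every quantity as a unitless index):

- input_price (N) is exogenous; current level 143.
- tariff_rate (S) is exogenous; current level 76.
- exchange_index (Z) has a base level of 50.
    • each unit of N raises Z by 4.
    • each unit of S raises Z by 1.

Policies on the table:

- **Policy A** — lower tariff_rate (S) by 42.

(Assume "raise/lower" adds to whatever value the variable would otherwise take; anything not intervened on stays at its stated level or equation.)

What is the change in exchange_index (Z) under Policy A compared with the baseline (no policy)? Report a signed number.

-42

Baseline:
  N = 143
  S = 76
  Z = 50 + 4·143 + 76 = 698
Policy A (S − 42):
  N = 143
  S = 76 − 42 = 34
  Z = 50 + 4·143 + 34 = 656
Change in Z: 656 − 698 = -42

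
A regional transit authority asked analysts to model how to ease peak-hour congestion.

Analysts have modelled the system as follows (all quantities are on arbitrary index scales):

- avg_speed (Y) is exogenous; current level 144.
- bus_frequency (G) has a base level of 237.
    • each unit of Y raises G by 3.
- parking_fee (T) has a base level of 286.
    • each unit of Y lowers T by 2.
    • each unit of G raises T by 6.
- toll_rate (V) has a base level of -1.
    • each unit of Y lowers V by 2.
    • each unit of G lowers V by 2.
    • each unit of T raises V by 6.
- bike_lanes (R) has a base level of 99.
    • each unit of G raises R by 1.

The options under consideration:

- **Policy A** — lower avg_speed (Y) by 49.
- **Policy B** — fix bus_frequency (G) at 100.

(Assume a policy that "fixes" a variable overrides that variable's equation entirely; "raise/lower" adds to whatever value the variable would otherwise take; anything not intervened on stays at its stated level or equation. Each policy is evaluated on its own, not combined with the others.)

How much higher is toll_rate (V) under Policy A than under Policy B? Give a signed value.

Policy A (Y − 49):
  Y = 144 − 49 = 95
  G = 237 + 3·95 = 522
  T = 286 − 2·95 + 6·522 = 3228
  V = -1 − 2·95 − 2·522 + 6·3228 = 18133
Policy B (G := 100):
  Y = 144
  G = 100
  T = 286 − 2·144 + 6·100 = 598
  V = -1 − 2·144 − 2·100 + 6·598 = 3099
V: 18133 − 3099 = 15034

15034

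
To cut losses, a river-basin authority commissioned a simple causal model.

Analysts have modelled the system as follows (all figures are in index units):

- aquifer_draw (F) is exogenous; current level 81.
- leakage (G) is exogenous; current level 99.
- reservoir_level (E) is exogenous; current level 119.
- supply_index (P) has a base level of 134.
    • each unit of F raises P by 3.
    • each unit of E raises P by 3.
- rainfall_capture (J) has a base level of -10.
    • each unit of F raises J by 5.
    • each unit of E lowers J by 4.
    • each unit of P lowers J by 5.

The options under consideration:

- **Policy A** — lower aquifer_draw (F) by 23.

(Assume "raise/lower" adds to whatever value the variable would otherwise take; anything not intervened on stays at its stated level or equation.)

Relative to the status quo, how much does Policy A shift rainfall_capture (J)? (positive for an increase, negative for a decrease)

230

Baseline:
  F = 81
  E = 119
  P = 134 + 3·81 + 3·119 = 734
  J = -10 + 5·81 − 4·119 − 5·734 = -3751
Policy A (F − 23):
  F = 81 − 23 = 58
  E = 119
  P = 134 + 3·58 + 3·119 = 665
  J = -10 + 5·58 − 4·119 − 5·665 = -3521
Change in J: -3521 − (-3751) = 230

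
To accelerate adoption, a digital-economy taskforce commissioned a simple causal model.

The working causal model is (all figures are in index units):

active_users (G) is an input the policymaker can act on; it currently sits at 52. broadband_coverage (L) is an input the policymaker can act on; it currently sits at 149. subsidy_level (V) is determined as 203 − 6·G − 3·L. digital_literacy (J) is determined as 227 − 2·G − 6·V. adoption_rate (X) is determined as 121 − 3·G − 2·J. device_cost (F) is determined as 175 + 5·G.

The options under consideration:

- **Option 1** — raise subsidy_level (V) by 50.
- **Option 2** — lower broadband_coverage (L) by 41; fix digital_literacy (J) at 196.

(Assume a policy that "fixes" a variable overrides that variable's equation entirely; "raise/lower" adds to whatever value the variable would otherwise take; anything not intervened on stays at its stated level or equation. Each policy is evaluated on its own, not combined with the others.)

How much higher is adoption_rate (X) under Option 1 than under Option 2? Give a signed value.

Option 1 (V + 50):
  G = 52
  L = 149
  V = 203 − 6·52 − 3·149 (+50 from intervention) = -506
  J = 227 − 2·52 − 6·(-506) = 3159
  X = 121 − 3·52 − 2·3159 = -6353
Option 2 (L − 41, J := 196):
  G = 52
  L = 149 − 41 = 108
  V = 203 − 6·52 − 3·108 = -433
  J = 196
  X = 121 − 3·52 − 2·196 = -427
X: -6353 − (-427) = -5926

-5926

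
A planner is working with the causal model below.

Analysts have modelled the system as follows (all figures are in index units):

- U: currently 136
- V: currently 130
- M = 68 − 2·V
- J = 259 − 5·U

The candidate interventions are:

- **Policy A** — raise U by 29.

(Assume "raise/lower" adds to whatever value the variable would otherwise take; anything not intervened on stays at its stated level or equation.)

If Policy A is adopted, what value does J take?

Policy A (U + 29):
  U = 136 + 29 = 165
  J = 259 − 5·165 = -566

-566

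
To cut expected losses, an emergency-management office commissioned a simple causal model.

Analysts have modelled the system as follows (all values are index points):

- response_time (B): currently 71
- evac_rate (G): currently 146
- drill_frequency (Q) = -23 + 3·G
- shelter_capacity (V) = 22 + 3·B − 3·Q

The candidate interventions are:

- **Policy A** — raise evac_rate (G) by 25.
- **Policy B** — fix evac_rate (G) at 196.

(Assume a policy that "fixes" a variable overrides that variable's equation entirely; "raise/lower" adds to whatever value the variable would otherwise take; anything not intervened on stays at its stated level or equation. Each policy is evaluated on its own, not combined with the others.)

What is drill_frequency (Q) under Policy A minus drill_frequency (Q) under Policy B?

-75

Policy A (G + 25):
  G = 146 + 25 = 171
  Q = -23 + 3·171 = 490
Policy B (G := 196):
  G = 196
  Q = -23 + 3·196 = 565
Q: 490 − 565 = -75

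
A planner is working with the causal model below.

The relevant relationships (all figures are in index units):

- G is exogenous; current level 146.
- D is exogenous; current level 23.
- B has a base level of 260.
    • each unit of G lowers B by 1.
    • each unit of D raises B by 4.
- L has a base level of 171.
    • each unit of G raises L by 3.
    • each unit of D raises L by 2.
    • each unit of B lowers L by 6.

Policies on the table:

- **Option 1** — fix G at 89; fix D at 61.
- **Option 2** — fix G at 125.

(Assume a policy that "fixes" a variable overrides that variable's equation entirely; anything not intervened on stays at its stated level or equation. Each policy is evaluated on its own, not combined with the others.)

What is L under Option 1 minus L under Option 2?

-1160

Option 1 (G := 89, D := 61):
  G = 89
  D = 61
  B = 260 − 89 + 4·61 = 415
  L = 171 + 3·89 + 2·61 − 6·415 = -1930
Option 2 (G := 125):
  G = 125
  D = 23
  B = 260 − 125 + 4·23 = 227
  L = 171 + 3·125 + 2·23 − 6·227 = -770
L: -1930 − (-770) = -1160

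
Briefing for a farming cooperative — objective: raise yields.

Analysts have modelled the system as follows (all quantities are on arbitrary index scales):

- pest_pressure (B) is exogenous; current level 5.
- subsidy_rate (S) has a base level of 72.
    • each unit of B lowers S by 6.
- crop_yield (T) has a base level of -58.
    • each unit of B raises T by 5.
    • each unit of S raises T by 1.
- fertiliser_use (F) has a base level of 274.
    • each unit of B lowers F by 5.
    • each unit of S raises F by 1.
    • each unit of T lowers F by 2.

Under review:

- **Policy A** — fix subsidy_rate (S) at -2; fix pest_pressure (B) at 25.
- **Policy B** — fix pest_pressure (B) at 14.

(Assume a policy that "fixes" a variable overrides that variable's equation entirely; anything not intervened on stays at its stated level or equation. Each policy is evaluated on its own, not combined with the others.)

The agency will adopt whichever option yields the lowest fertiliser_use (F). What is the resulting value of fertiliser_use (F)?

Policy A (S := -2, B := 25):
  B = 25
  S = -2
  T = -58 + 5·25 + (-2) = 65
  F = 274 − 5·25 + (-2) − 2·65 = 17
Policy B (B := 14):
  B = 14
  S = 72 − 6·14 = -12
  T = -58 + 5·14 + (-12) = 0
  F = 274 − 5·14 + (-12) − 2·0 = 192
Comparing — Policy A: F=17, Policy B: F=192. Lowest is 17 (Policy A).

17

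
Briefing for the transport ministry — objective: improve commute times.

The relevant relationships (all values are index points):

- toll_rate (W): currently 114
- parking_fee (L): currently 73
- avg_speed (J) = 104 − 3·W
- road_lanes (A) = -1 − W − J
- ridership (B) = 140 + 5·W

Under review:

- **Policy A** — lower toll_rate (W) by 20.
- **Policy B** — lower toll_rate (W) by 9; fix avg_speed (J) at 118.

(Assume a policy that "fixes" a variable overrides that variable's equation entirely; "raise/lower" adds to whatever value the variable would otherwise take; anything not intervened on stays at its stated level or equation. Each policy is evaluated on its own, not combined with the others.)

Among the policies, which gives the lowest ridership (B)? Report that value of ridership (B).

Policy A (W − 20):
  W = 114 − 20 = 94
  B = 140 + 5·94 = 610
Policy B (W − 9, J := 118):
  W = 114 − 9 = 105
  B = 140 + 5·105 = 665
Comparing — Policy A: B=610, Policy B: B=665. Lowest is 610 (Policy A).

610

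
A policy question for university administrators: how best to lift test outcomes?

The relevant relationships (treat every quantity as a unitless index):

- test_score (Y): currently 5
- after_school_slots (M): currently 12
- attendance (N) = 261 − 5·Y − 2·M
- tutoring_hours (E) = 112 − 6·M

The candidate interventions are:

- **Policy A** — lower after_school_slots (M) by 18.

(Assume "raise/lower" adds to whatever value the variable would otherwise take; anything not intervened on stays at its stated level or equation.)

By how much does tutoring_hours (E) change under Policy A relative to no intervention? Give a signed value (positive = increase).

Baseline:
  M = 12
  E = 112 − 6·12 = 40
Policy A (M − 18):
  M = 12 − 18 = -6
  E = 112 − 6·(-6) = 148
Change in E: 148 − 40 = 108

108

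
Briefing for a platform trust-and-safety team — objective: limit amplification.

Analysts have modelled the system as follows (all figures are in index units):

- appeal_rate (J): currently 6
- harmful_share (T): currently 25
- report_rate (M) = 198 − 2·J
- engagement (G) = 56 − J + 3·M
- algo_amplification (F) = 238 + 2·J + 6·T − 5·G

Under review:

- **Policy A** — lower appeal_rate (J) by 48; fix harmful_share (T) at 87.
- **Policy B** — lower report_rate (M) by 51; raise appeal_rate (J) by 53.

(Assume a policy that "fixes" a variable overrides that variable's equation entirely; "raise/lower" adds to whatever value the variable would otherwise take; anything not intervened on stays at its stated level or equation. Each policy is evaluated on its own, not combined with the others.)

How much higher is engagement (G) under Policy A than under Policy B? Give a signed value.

860

Policy A (J − 48, T := 87):
  J = 6 − 48 = -42
  M = 198 − 2·(-42) = 282
  G = 56 − (-42) + 3·282 = 944
Policy B (M − 51, J + 53):
  J = 6 + 53 = 59
  M = 198 − 2·59 (−51 from intervention) = 29
  G = 56 − 59 + 3·29 = 84
G: 944 − 84 = 860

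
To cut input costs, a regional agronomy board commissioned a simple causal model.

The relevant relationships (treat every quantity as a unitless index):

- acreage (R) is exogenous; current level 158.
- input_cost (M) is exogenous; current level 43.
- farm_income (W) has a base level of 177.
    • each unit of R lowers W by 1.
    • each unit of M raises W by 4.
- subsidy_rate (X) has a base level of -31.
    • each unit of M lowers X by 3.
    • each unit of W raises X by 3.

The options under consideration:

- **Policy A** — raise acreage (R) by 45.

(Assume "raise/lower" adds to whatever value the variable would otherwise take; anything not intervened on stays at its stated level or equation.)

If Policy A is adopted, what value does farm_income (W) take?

Policy A (R + 45):
  R = 158 + 45 = 203
  M = 43
  W = 177 − 203 + 4·43 = 146

146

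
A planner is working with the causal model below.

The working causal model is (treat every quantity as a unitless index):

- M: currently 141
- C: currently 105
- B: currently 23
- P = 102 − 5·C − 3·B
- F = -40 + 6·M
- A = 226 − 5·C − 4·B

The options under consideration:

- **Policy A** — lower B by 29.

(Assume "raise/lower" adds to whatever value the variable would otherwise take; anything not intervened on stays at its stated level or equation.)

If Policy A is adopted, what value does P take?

Policy A (B − 29):
  C = 105
  B = 23 − 29 = -6
  P = 102 − 5·105 − 3·(-6) = -405

-405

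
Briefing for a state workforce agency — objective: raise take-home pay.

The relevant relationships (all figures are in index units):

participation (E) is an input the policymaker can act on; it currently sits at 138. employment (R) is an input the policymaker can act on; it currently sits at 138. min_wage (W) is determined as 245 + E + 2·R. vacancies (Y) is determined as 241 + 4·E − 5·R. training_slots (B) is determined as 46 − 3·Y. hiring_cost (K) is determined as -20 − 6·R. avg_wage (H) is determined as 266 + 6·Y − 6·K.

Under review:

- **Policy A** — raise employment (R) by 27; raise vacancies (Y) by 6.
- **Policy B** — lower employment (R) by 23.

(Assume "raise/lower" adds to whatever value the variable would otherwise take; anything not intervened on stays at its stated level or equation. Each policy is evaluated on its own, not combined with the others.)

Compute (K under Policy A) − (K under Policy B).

-300

Policy A (R + 27, Y + 6):
  R = 138 + 27 = 165
  K = -20 − 6·165 = -1010
Policy B (R − 23):
  R = 138 − 23 = 115
  K = -20 − 6·115 = -710
K: -1010 − (-710) = -300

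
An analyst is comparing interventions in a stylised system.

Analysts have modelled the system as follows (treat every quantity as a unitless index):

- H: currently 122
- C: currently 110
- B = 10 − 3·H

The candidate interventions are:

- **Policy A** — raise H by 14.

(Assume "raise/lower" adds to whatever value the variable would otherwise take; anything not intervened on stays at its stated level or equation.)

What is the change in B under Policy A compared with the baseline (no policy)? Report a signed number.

-42

Baseline:
  H = 122
  B = 10 − 3·122 = -356
Policy A (H + 14):
  H = 122 + 14 = 136
  B = 10 − 3·136 = -398
Change in B: -398 − (-356) = -42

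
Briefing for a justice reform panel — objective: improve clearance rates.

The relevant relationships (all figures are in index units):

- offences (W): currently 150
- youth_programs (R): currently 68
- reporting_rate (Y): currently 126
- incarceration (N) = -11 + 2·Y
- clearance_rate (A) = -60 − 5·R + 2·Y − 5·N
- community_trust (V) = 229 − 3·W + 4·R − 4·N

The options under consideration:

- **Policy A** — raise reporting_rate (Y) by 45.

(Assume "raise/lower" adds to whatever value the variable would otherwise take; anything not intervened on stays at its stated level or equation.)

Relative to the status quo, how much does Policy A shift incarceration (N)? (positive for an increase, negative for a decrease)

90

Baseline:
  Y = 126
  N = -11 + 2·126 = 241
Policy A (Y + 45):
  Y = 126 + 45 = 171
  N = -11 + 2·171 = 331
Change in N: 331 − 241 = 90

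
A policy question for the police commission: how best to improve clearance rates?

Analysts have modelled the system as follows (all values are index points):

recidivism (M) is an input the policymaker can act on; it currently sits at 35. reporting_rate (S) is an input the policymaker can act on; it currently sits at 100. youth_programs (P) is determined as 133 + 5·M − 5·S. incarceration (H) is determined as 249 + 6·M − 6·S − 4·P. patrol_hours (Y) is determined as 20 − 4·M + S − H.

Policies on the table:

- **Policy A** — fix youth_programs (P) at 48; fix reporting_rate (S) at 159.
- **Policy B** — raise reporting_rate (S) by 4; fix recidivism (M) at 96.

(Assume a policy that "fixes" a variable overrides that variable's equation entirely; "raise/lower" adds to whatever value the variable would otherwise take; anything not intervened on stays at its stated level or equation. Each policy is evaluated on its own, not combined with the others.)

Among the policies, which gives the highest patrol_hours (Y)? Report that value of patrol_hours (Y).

Policy A (P := 48, S := 159):
  M = 35
  S = 159
  P = 48
  H = 249 + 6·35 − 6·159 − 4·48 = -687
  Y = 20 − 4·35 + 159 − (-687) = 726
Policy B (S + 4, M := 96):
  M = 96
  S = 100 + 4 = 104
  P = 133 + 5·96 − 5·104 = 93
  H = 249 + 6·96 − 6·104 − 4·93 = -171
  Y = 20 − 4·96 + 104 − (-171) = -89
Comparing — Policy A: Y=726, Policy B: Y=-89. Highest is 726 (Policy A).

726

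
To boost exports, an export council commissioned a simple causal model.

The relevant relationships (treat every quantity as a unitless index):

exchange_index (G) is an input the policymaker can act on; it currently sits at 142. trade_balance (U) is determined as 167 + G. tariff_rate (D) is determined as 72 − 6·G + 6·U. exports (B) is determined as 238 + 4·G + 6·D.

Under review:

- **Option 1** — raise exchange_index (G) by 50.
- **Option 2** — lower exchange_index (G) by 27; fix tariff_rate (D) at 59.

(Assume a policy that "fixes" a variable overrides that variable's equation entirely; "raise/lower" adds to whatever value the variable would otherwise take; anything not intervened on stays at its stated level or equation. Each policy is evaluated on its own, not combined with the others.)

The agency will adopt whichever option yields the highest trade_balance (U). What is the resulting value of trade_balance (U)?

Option 1 (G + 50):
  G = 142 + 50 = 192
  U = 167 + 192 = 359
Option 2 (G − 27, D := 59):
  G = 142 − 27 = 115
  U = 167 + 115 = 282
Comparing — Option 1: U=359, Option 2: U=282. Highest is 359 (Option 1).

359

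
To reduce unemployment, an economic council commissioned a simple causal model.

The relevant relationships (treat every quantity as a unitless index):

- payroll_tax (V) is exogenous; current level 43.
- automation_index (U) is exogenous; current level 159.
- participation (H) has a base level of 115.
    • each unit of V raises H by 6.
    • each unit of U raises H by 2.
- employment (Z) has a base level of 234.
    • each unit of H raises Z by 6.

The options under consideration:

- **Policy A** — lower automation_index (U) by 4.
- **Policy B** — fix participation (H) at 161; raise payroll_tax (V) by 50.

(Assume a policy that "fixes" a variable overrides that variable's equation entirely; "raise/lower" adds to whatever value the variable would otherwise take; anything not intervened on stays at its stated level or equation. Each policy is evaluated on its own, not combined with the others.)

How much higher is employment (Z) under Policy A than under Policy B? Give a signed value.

3132

Policy A (U − 4):
  V = 43
  U = 159 − 4 = 155
  H = 115 + 6·43 + 2·155 = 683
  Z = 234 + 6·683 = 4332
Policy B (H := 161, V + 50):
  V = 43 + 50 = 93
  U = 159
  H = 161
  Z = 234 + 6·161 = 1200
Z: 4332 − 1200 = 3132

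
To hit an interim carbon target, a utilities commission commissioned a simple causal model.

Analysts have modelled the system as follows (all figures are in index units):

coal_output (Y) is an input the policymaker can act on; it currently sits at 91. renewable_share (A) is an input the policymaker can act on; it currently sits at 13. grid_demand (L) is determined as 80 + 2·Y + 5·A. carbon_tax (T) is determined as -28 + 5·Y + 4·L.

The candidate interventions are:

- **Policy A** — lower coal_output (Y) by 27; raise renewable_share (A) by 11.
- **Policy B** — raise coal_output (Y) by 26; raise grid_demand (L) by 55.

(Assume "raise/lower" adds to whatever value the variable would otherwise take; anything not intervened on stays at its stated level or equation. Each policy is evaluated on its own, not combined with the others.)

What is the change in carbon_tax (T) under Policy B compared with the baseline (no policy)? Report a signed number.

558

Baseline:
  Y = 91
  A = 13
  L = 80 + 2·91 + 5·13 = 327
  T = -28 + 5·91 + 4·327 = 1735
Policy B (Y + 26, L + 55):
  Y = 91 + 26 = 117
  A = 13
  L = 80 + 2·117 + 5·13 (+55 from intervention) = 434
  T = -28 + 5·117 + 4·434 = 2293
Change in T: 2293 − 1735 = 558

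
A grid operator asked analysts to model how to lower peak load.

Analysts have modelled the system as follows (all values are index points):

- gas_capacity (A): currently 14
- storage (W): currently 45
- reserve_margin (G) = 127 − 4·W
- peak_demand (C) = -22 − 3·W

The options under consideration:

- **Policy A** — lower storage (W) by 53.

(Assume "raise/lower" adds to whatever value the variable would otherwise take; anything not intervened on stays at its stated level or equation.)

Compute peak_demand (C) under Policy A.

2

Policy A (W − 53):
  W = 45 − 53 = -8
  C = -22 − 3·(-8) = 2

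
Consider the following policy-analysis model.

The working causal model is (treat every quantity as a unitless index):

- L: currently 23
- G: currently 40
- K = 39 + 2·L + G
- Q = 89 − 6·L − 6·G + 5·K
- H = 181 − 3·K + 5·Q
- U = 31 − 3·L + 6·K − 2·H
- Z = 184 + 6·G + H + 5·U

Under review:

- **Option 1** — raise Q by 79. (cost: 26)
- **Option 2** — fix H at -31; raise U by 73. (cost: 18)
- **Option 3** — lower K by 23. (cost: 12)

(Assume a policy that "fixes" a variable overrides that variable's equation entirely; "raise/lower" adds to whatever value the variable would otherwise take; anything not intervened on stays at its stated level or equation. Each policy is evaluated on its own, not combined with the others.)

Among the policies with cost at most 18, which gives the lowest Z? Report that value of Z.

Option 2 (H := -31, U + 73):
  L = 23
  G = 40
  K = 39 + 2·23 + 40 = 125
  Q = 89 − 6·23 − 6·40 + 5·125 = 336
  H = -31
  U = 31 − 3·23 + 6·125 − 2·(-31) (+73 from intervention) = 847
  Z = 184 + 6·40 + (-31) + 5·847 = 4628
Option 3 (K − 23):
  L = 23
  G = 40
  K = 39 + 2·23 + 40 (−23 from intervention) = 102
  Q = 89 − 6·23 − 6·40 + 5·102 = 221
  H = 181 − 3·102 + 5·221 = 980
  U = 31 − 3·23 + 6·102 − 2·980 = -1386
  Z = 184 + 6·40 + 980 + 5·(-1386) = -5526
Comparing — Option 2: Z=4628, Option 3: Z=-5526. Lowest is -5526 (Option 3).

-5526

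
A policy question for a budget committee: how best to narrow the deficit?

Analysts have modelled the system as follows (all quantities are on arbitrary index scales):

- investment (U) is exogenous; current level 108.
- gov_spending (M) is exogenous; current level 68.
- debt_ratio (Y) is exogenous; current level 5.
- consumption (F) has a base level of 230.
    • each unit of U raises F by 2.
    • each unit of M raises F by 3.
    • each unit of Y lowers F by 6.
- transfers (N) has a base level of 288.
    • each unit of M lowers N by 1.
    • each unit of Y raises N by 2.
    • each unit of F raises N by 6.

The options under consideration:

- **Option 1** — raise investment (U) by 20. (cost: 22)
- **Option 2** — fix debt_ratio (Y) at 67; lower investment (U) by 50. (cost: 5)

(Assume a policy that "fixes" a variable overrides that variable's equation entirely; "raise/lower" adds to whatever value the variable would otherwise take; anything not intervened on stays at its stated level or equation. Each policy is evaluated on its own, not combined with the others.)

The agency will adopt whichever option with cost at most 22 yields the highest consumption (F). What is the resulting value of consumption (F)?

Option 1 (U + 20):
  U = 108 + 20 = 128
  M = 68
  Y = 5
  F = 230 + 2·128 + 3·68 − 6·5 = 660
Option 2 (Y := 67, U − 50):
  U = 108 − 50 = 58
  M = 68
  Y = 67
  F = 230 + 2·58 + 3·68 − 6·67 = 148
Comparing — Option 1: F=660, Option 2: F=148. Highest is 660 (Option 1).

660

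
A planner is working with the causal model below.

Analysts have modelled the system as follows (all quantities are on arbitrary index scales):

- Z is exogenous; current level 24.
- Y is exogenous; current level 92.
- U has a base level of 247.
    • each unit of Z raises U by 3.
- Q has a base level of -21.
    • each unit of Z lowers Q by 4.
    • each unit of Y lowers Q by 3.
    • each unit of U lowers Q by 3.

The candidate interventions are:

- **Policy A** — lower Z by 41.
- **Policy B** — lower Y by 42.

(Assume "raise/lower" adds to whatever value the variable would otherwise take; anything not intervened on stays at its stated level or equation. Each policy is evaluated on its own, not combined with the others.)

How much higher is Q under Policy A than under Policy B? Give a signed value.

Policy A (Z − 41):
  Z = 24 − 41 = -17
  Y = 92
  U = 247 + 3·(-17) = 196
  Q = -21 − 4·(-17) − 3·92 − 3·196 = -817
Policy B (Y − 42):
  Z = 24
  Y = 92 − 42 = 50
  U = 247 + 3·24 = 319
  Q = -21 − 4·24 − 3·50 − 3·319 = -1224
Q: -817 − (-1224) = 407

407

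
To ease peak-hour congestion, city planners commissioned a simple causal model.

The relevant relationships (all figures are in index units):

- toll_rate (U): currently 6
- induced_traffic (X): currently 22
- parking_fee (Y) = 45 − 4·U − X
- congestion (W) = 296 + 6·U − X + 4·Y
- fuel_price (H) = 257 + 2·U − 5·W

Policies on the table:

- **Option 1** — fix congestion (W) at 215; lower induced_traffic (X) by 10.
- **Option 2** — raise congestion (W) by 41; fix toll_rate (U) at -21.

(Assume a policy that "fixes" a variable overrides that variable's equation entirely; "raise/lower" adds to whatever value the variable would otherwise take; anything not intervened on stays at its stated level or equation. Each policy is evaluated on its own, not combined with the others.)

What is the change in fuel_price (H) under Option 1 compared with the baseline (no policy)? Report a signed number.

455

Baseline:
  U = 6
  X = 22
  Y = 45 − 4·6 − 22 = -1
  W = 296 + 6·6 − 22 + 4·(-1) = 306
  H = 257 + 2·6 − 5·306 = -1261
Option 1 (W := 215, X − 10):
  U = 6
  X = 22 − 10 = 12
  Y = 45 − 4·6 − 12 = 9
  W = 215
  H = 257 + 2·6 − 5·215 = -806
Change in H: -806 − (-1261) = 455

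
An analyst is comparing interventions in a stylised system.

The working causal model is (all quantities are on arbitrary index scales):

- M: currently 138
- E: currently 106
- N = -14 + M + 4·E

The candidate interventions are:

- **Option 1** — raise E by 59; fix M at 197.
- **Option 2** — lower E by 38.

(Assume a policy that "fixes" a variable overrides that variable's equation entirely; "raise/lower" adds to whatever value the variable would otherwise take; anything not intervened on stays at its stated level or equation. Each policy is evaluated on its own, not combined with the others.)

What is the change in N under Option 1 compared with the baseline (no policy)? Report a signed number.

295

Baseline:
  M = 138
  E = 106
  N = -14 + 138 + 4·106 = 548
Option 1 (E + 59, M := 197):
  M = 197
  E = 106 + 59 = 165
  N = -14 + 197 + 4·165 = 843
Change in N: 843 − 548 = 295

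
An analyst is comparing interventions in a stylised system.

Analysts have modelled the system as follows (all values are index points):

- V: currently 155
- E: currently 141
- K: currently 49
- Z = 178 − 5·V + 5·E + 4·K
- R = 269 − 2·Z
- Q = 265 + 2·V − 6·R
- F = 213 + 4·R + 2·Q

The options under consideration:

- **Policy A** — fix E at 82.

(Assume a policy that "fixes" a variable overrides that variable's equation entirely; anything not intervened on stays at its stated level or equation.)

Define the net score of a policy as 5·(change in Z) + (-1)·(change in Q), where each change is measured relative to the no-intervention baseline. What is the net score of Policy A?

2065

Baseline:
  V = 155
  E = 141
  K = 49
  Z = 178 − 5·155 + 5·141 + 4·49 = 304
  R = 269 − 2·304 = -339
  Q = 265 + 2·155 − 6·(-339) = 2609
Policy A (E := 82):
  V = 155
  E = 82
  K = 49
  Z = 178 − 5·155 + 5·82 + 4·49 = 9
  R = 269 − 2·9 = 251
  Q = 265 + 2·155 − 6·251 = -931
ΔZ = 9 − 304 = -295; ΔQ = -931 − 2609 = -3540
Score = 5·(-295) + (-1)·(-3540) = 2065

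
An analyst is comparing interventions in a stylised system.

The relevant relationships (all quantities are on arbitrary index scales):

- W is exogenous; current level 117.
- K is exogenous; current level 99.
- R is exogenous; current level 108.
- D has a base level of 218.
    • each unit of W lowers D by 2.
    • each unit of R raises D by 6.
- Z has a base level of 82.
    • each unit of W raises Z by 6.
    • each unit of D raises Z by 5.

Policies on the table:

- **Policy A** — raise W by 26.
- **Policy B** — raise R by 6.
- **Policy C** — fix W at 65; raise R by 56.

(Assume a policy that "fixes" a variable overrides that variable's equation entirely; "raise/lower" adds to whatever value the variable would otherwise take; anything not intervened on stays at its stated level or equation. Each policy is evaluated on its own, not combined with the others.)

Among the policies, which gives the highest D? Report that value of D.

1072

Policy A (W + 26):
  W = 117 + 26 = 143
  R = 108
  D = 218 − 2·143 + 6·108 = 580
Policy B (R + 6):
  W = 117
  R = 108 + 6 = 114
  D = 218 − 2·117 + 6·114 = 668
Policy C (W := 65, R + 56):
  W = 65
  R = 108 + 56 = 164
  D = 218 − 2·65 + 6·164 = 1072
Comparing — Policy A: D=580, Policy B: D=668, Policy C: D=1072. Highest is 1072 (Policy C).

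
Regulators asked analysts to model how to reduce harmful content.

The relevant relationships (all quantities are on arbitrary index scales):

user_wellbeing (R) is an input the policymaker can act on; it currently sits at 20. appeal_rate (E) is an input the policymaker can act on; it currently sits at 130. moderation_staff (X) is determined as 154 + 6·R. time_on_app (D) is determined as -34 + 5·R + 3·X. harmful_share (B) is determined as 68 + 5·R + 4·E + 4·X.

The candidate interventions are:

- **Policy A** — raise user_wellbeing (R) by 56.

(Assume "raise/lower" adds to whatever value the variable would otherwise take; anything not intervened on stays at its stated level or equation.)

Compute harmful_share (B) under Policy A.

Policy A (R + 56):
  R = 20 + 56 = 76
  E = 130
  X = 154 + 6·76 = 610
  B = 68 + 5·76 + 4·130 + 4·610 = 3408

3408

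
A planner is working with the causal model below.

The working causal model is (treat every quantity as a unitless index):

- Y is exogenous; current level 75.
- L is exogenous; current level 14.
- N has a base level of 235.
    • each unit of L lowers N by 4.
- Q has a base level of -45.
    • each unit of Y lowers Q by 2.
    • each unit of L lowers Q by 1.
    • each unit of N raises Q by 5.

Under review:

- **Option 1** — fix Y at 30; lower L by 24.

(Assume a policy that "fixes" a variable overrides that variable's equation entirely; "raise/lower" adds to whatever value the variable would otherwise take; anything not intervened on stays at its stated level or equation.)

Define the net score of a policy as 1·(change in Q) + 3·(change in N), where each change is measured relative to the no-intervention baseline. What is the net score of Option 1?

882

Baseline:
  Y = 75
  L = 14
  N = 235 − 4·14 = 179
  Q = -45 − 2·75 − 14 + 5·179 = 686
Option 1 (Y := 30, L − 24):
  Y = 30
  L = 14 − 24 = -10
  N = 235 − 4·(-10) = 275
  Q = -45 − 2·30 − (-10) + 5·275 = 1280
ΔQ = 1280 − 686 = 594; ΔN = 275 − 179 = 96
Score = 1·594 + 3·96 = 882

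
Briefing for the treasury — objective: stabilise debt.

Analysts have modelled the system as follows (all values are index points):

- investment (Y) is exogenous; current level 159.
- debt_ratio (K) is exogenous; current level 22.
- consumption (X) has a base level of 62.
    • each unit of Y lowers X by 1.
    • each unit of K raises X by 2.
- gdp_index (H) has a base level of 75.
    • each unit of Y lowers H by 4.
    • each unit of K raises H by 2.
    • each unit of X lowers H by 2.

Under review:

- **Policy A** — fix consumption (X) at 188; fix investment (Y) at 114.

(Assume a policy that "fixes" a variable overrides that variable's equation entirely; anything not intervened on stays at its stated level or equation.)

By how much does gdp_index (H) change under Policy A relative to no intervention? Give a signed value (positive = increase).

Baseline:
  Y = 159
  K = 22
  X = 62 − 159 + 2·22 = -53
  H = 75 − 4·159 + 2·22 − 2·(-53) = -411
Policy A (X := 188, Y := 114):
  Y = 114
  K = 22
  X = 188
  H = 75 − 4·114 + 2·22 − 2·188 = -713
Change in H: -713 − (-411) = -302

-302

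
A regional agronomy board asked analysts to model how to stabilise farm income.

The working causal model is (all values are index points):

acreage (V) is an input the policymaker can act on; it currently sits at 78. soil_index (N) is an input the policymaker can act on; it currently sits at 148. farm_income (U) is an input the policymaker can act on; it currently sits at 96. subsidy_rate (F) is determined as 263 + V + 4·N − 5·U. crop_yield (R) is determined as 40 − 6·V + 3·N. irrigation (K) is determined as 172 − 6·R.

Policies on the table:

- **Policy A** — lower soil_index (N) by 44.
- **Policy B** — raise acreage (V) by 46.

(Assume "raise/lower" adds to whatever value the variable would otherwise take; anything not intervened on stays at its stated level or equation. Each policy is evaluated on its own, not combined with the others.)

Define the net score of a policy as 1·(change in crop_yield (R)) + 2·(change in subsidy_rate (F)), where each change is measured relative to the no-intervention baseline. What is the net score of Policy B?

Baseline:
  V = 78
  N = 148
  U = 96
  F = 263 + 78 + 4·148 − 5·96 = 453
  R = 40 − 6·78 + 3·148 = 16
Policy B (V + 46):
  V = 78 + 46 = 124
  N = 148
  U = 96
  F = 263 + 124 + 4·148 − 5·96 = 499
  R = 40 − 6·124 + 3·148 = -260
ΔR = -260 − 16 = -276; ΔF = 499 − 453 = 46
Score = 1·(-276) + 2·46 = -184

-184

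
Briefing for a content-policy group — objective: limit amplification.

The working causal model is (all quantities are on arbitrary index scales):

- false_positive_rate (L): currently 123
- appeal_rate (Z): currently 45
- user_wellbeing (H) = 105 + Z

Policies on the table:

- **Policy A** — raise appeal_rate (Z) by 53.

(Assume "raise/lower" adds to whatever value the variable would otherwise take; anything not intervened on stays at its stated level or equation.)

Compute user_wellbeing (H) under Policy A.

Policy A (Z + 53):
  Z = 45 + 53 = 98
  H = 105 + 98 = 203

203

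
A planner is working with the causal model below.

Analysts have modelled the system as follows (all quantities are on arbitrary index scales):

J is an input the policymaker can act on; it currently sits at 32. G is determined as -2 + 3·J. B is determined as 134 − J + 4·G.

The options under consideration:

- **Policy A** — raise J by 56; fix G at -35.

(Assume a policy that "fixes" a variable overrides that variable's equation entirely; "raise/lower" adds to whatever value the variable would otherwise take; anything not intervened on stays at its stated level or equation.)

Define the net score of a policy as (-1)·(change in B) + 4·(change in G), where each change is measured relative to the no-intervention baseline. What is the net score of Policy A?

56

Baseline:
  J = 32
  G = -2 + 3·32 = 94
  B = 134 − 32 + 4·94 = 478
Policy A (J + 56, G := -35):
  J = 32 + 56 = 88
  G = -35
  B = 134 − 88 + 4·(-35) = -94
ΔB = -94 − 478 = -572; ΔG = -35 − 94 = -129
Score = (-1)·(-572) + 4·(-129) = 56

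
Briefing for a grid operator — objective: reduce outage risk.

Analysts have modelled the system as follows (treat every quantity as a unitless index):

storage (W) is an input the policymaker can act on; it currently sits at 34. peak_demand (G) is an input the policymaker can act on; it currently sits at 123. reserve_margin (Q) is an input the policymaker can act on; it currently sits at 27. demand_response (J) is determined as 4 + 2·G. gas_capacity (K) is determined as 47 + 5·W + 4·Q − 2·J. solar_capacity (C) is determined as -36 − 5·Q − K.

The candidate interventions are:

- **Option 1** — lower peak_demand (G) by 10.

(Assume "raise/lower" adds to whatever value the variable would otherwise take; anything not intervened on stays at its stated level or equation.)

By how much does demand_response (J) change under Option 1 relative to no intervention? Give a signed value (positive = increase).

-20

Baseline:
  G = 123
  J = 4 + 2·123 = 250
Option 1 (G − 10):
  G = 123 − 10 = 113
  J = 4 + 2·113 = 230
Change in J: 230 − 250 = -20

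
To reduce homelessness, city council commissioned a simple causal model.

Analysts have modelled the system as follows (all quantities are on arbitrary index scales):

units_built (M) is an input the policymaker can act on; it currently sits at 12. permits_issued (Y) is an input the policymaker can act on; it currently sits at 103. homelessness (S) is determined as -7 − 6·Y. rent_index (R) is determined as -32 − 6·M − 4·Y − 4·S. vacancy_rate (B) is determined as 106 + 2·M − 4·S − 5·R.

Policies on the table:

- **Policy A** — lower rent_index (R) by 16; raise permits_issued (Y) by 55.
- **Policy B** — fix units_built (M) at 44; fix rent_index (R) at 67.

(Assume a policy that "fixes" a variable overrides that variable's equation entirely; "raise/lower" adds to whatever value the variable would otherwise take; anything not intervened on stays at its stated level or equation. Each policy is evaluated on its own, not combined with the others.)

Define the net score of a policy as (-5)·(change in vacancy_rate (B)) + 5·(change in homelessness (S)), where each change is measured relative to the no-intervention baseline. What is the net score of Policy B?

-48245

Baseline:
  M = 12
  Y = 103
  S = -7 − 6·103 = -625
  R = -32 − 6·12 − 4·103 − 4·(-625) = 1984
  B = 106 + 2·12 − 4·(-625) − 5·1984 = -7290
Policy B (M := 44, R := 67):
  M = 44
  Y = 103
  S = -7 − 6·103 = -625
  R = 67
  B = 106 + 2·44 − 4·(-625) − 5·67 = 2359
ΔB = 2359 − (-7290) = 9649; ΔS = -625 − (-625) = 0
Score = (-5)·9649 + 5·0 = -48245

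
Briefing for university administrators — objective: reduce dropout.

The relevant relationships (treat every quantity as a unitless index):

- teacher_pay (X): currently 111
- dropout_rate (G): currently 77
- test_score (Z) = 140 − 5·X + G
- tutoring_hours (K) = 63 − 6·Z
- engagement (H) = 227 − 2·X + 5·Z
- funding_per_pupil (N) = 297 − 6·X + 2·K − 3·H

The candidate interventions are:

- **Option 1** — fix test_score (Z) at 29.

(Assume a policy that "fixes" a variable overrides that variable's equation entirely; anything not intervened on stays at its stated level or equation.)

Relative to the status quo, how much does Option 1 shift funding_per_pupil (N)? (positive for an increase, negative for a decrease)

Baseline:
  X = 111
  G = 77
  Z = 140 − 5·111 + 77 = -338
  K = 63 − 6·(-338) = 2091
  H = 227 − 2·111 + 5·(-338) = -1685
  N = 297 − 6·111 + 2·2091 − 3·(-1685) = 8868
Option 1 (Z := 29):
  X = 111
  G = 77
  Z = 29
  K = 63 − 6·29 = -111
  H = 227 − 2·111 + 5·29 = 150
  N = 297 − 6·111 + 2·(-111) − 3·150 = -1041
Change in N: -1041 − 8868 = -9909

-9909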